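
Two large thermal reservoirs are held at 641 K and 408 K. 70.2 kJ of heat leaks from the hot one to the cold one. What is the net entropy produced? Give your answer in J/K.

ΔS_hot = −Q/T_H = −70200/641 = -109.52 J/K and ΔS_cold = +Q/T_C = 70200/408 = 172.06 J/K.
ΔS_total = -109.52 + 172.06 = 62.5 J/K, positive as the second law requires.

ΔS_total = 62.5 J/K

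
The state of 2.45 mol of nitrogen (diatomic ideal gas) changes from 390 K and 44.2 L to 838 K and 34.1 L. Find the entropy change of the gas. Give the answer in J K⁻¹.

Entropy is a state function: ΔS = nC_V ln(T₂/T₁) + nR ln(V₂/V₁), with C_V = 5R/2 = 20.79 J mol⁻¹ K⁻¹ for a diatomic ideal gas.
ΔS = 2.45 × [20.79 × ln(838/390) + 8.314 × ln(34.1/44.2)] = 33.7 J/K.

ΔS = 33.7 J/K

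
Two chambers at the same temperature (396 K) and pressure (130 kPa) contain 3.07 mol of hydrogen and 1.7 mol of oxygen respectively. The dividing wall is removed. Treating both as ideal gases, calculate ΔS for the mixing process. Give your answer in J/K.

ΔS_mix = 25.8 J/K

Mole fractions: x_A = 3.07/4.77 = 0.644, x_B = 0.356.
ΔS_mix = −R(n_A ln x_A + n_B ln x_B) = −8.314 × (3.07 ln 0.644 + 1.7 ln 0.356) = 25.8 J/K.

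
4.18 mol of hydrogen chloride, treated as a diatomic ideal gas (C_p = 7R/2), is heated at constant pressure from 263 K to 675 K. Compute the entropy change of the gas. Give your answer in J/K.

At constant pressure, ΔS = nC_p ln(T₂/T₁) with C_p = 7R/2 = 29.1 J mol⁻¹ K⁻¹.
ΔS = 4.18 × 29.1 × ln(675/263) = 115 J/K.

ΔS = 115 J/K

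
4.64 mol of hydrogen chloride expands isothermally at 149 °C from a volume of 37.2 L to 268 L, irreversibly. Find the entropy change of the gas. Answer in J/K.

ΔS_gas = 76.2 J/K

Entropy is a state function, so ΔS_gas depends only on the end states.
For an isothermal ideal gas ΔS_gas = nR ln(V₂/V₁) = 4.64 × 8.314 × ln(268/37.2) = 76.2 J/K.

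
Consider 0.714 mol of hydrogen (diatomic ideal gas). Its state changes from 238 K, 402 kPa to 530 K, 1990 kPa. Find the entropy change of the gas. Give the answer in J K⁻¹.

ΔS = nC_p ln(T₂/T₁) − nR ln(P₂/P₁), with C_p = 7R/2 = 29.1 J mol⁻¹ K⁻¹ for a diatomic ideal gas.
ΔS = 0.714 × [29.1 × ln(530/238) − 8.314 × ln(1990/402)] = 7.14 J/K.

ΔS = 7.14 J/K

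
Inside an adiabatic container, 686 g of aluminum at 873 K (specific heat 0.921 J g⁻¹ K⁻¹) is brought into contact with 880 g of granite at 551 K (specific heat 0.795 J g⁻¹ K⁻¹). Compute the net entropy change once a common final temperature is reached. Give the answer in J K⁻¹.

ΔS_total = 35.1 J/K

Energy balance: T_f = (m₁c₁T₁ + m₂c₂T₂)/(m₁c₁ + m₂c₂) = 703.8 K.
ΔS₁ = m₁c₁ ln(T_f/T₁) = 631.806 × ln(703.8/873) = -136.1 J/K.
ΔS₂ = m₂c₂ ln(T_f/T₂) = 699.6 × ln(703.8/551) = 171.2 J/K.
ΔS_total = -136.1 + 171.2 = 35.1 J/K.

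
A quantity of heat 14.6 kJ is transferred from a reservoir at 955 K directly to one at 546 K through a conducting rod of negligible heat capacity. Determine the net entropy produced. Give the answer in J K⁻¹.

ΔS_total = 11.5 J/K

ΔS_hot = −Q/T_H = −14600/955 = -15.288 J/K and ΔS_cold = +Q/T_C = 14600/546 = 26.74 J/K.
ΔS_total = -15.288 + 26.74 = 11.5 J/K, positive as the second law requires.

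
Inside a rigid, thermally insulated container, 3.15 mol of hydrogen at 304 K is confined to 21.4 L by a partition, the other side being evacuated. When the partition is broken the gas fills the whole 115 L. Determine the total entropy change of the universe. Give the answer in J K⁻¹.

For an ideal gas in free expansion Q = 0 and W = 0, so T is unchanged.
Entropy is a state function; using a reversible isothermal path, ΔS_gas = nR ln(V₂/V₁) = 3.15 × 8.314 × ln(115/21.4) = 44 J/K.
The insulated surroundings exchange no heat, so ΔS_surr = 0 and ΔS_universe = ΔS_gas.

ΔS_universe = 44 J/K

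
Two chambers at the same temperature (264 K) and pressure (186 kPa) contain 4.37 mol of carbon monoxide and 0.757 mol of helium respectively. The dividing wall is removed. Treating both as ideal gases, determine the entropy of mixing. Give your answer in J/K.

Mole fractions: x_A = 4.37/5.13 = 0.852, x_B = 0.148.
ΔS_mix = −R(n_A ln x_A + n_B ln x_B) = −8.314 × (4.37 ln 0.852 + 0.757 ln 0.148) = 17.8 J/K.

ΔS_mix = 17.8 J/K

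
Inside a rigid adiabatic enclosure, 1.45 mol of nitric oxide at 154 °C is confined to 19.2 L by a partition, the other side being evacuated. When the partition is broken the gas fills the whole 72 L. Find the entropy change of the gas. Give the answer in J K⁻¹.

For an ideal gas in free expansion Q = 0 and W = 0, so T is unchanged.
Entropy is a state function; using a reversible isothermal path, ΔS_gas = nR ln(V₂/V₁) = 1.45 × 8.314 × ln(72/19.2) = 15.9 J/K.

ΔS_gas = 15.9 J/K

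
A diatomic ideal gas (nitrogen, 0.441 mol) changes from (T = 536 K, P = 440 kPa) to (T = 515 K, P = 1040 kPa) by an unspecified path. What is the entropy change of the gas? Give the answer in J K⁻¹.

ΔS = nC_p ln(T₂/T₁) − nR ln(P₂/P₁), with C_p = 7R/2 = 29.1 J mol⁻¹ K⁻¹ for a diatomic ideal gas.
ΔS = 0.441 × [29.1 × ln(515/536) − 8.314 × ln(1040/440)] = -3.67 J/K.

ΔS = -3.67 J/K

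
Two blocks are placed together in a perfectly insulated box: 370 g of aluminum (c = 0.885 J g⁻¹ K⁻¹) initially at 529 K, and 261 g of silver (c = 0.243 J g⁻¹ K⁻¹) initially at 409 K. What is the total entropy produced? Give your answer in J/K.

ΔS_total = 1.66 J/K

Energy balance: T_f = (m₁c₁T₁ + m₂c₂T₂)/(m₁c₁ + m₂c₂) = 509.53 K.
ΔS₁ = m₁c₁ ln(T_f/T₁) = 327.45 × ln(509.53/529) = -12.28 J/K.
ΔS₂ = m₂c₂ ln(T_f/T₂) = 63.423 × ln(509.53/409) = 13.94 J/K.
ΔS_total = -12.28 + 13.94 = 1.66 J/K.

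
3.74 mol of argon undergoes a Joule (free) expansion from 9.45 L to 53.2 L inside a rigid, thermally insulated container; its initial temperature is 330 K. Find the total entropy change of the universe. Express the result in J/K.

ΔS_universe = 53.7 J/K

For an ideal gas in free expansion Q = 0 and W = 0, so T is unchanged.
Entropy is a state function; using a reversible isothermal path, ΔS_gas = nR ln(V₂/V₁) = 3.74 × 8.314 × ln(53.2/9.45) = 53.7 J/K.
The insulated surroundings exchange no heat, so ΔS_surr = 0 and ΔS_universe = ΔS_gas.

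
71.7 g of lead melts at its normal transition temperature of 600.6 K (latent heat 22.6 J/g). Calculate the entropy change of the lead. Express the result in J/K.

Heat absorbed by the substance: Q = mL = 71.7 × 22.6 = 1620.42 J.
At constant T, ΔS = Q_rev/T = 1620.42 / 600.6 = 2.7 J/K.

ΔS = 2.7 J/K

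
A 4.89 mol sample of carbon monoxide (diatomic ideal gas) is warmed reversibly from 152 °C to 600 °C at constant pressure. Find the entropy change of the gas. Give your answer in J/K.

ΔS = 102 J/K

In kelvin: T₁ = 425.15 K, T₂ = 873.15 K. At constant pressure, ΔS = nC_p ln(T₂/T₁) with C_p = 7R/2 = 29.1 J mol⁻¹ K⁻¹.
ΔS = 4.89 × 29.1 × ln(873.15/425.15) = 102 J/K.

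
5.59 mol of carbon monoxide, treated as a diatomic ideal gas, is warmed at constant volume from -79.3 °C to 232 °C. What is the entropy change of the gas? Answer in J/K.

In kelvin: T₁ = 193.85 K, T₂ = 505.15 K. At constant volume, ΔS = nC_V ln(T₂/T₁) with C_V = 5R/2 = 20.79 J mol⁻¹ K⁻¹.
ΔS = 5.59 × 20.79 × ln(505.15/193.85) = 111 J/K.

ΔS = 111 J/K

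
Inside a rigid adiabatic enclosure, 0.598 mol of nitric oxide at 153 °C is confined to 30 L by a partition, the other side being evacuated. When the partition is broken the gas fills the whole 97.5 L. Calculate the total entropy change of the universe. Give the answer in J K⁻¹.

No heat is exchanged and no work is done, so the ideal-gas temperature stays constant.
Entropy is a state function; using a reversible isothermal path, ΔS_gas = nR ln(V₂/V₁) = 0.598 × 8.314 × ln(97.5/30) = 5.86 J/K.
The insulated surroundings exchange no heat, so ΔS_surr = 0 and ΔS_universe = ΔS_gas.

ΔS_universe = 5.86 J/K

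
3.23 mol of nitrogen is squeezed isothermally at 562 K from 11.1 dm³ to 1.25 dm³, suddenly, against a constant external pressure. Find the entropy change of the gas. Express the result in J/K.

Entropy is a state function, so ΔS_gas depends only on the end states.
For an isothermal ideal gas ΔS_gas = nR ln(V₂/V₁) = 3.23 × 8.314 × ln(1.25/11.1) = -58.6 J/K.

ΔS_gas = -58.6 J/K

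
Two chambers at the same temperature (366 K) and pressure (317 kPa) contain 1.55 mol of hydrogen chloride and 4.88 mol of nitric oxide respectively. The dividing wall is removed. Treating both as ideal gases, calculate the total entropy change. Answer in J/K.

ΔS_mix = 29.5 J/K

Mole fractions: x_A = 1.55/6.43 = 0.241, x_B = 0.759.
ΔS_mix = −R(n_A ln x_A + n_B ln x_B) = −8.314 × (1.55 ln 0.241 + 4.88 ln 0.759) = 29.5 J/K.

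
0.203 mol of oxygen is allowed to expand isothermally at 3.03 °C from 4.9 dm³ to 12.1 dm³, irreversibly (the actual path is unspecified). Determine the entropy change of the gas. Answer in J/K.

Entropy is a state function, so ΔS_gas depends only on the end states.
For an isothermal ideal gas ΔS_gas = nR ln(V₂/V₁) = 0.203 × 8.314 × ln(12.1/4.9) = 1.53 J/K.

ΔS_gas = 1.53 J/K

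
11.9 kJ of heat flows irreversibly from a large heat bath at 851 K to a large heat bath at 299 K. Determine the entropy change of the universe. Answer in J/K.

ΔS_hot = −Q/T_H = −11900/851 = -13.98 J/K and ΔS_cold = +Q/T_C = 11900/299 = 39.8 J/K.
ΔS_total = -13.98 + 39.8 = 25.8 J/K, positive as the second law requires.

ΔS_total = 25.8 J/K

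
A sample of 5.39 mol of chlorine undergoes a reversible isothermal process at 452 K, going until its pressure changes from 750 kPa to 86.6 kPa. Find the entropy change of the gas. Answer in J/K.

ΔS_gas = 96.7 J/K

For an isothermal ideal gas ΔS_gas = nR ln(P₁/P₂) = 5.39 × 8.314 × ln(750/86.6) = 96.7 J/K.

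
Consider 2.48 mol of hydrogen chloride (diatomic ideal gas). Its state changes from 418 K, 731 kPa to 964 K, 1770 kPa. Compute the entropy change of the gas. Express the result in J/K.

ΔS = nC_p ln(T₂/T₁) − nR ln(P₂/P₁), with C_p = 7R/2 = 29.1 J mol⁻¹ K⁻¹ for a diatomic ideal gas.
ΔS = 2.48 × [29.1 × ln(964/418) − 8.314 × ln(1770/731)] = 42.1 J/K.

ΔS = 42.1 J/K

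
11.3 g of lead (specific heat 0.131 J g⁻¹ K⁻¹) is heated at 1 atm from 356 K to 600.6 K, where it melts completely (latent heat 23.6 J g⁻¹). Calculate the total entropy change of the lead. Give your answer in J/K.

ΔS = 1.22 J/K

Warming step: ΔS₁ = m c ln(T_tr/T_i) = 11.3 × 0.131 × ln(600.6/356) = 0.7742 J/K.
Phase change: ΔS₂ = +mL/T_tr = 11.3 × 23.6 / 600.6 = 0.444 J/K.
ΔS_total = (0.7742) + (0.444) = 1.22 J/K.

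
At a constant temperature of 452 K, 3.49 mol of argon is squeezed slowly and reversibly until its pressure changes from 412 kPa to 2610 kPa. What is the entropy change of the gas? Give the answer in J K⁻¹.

For an isothermal ideal gas ΔS_gas = nR ln(P₁/P₂) = 3.49 × 8.314 × ln(412/2610) = -53.6 J/K.

ΔS_gas = -53.6 J/K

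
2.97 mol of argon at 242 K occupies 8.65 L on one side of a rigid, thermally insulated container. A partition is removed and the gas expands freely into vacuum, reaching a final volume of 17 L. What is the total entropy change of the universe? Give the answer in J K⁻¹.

No heat is exchanged and no work is done, so the ideal-gas temperature stays constant.
Entropy is a state function; using a reversible isothermal path, ΔS_gas = nR ln(V₂/V₁) = 2.97 × 8.314 × ln(17/8.65) = 16.7 J/K.
The insulated surroundings exchange no heat, so ΔS_surr = 0 and ΔS_universe = ΔS_gas.

ΔS_universe = 16.7 J/K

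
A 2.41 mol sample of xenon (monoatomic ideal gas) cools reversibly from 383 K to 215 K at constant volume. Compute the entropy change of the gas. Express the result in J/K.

ΔS = -17.4 J/K

At constant volume, ΔS = nC_V ln(T₂/T₁) with C_V = 3R/2 = 12.47 J mol⁻¹ K⁻¹.
ΔS = 2.41 × 12.47 × ln(215/383) = -17.4 J/K.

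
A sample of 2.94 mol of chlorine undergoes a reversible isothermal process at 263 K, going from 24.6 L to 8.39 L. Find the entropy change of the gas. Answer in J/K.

ΔS_gas = -26.3 J/K

For an isothermal ideal gas ΔS_gas = nR ln(V₂/V₁) = 2.94 × 8.314 × ln(8.39/24.6) = -26.3 J/K.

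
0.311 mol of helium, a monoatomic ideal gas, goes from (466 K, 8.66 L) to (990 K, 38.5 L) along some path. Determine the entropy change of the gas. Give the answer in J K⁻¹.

ΔS = 6.78 J/K

Entropy is a state function: ΔS = nC_V ln(T₂/T₁) + nR ln(V₂/V₁), with C_V = 3R/2 = 12.47 J mol⁻¹ K⁻¹ for a monoatomic ideal gas.
ΔS = 0.311 × [12.47 × ln(990/466) + 8.314 × ln(38.5/8.66)] = 6.78 J/K.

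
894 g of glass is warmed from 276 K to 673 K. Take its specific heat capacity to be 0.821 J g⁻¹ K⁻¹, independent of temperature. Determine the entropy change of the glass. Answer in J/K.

ΔS = 654 J/K

ΔS = ∫dQ_rev/T = m c ln(T₂/T₁) = 894 × 0.821 × ln(673/276) = 654 J/K.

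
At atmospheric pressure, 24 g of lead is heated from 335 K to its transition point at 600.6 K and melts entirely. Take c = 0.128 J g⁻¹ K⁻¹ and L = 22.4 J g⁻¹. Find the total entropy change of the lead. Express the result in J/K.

ΔS = 2.69 J/K

Warming step: ΔS₁ = m c ln(T_tr/T_i) = 24 × 0.128 × ln(600.6/335) = 1.793 J/K.
Phase change: ΔS₂ = +mL/T_tr = 24 × 22.4 / 600.6 = 0.8951 J/K.
ΔS_total = (1.793) + (0.8951) = 2.69 J/K.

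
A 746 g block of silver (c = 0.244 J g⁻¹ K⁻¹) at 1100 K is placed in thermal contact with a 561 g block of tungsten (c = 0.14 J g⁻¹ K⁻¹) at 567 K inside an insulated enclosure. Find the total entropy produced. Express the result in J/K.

Energy balance: T_f = (m₁c₁T₁ + m₂c₂T₂)/(m₁c₁ + m₂c₂) = 939.34 K.
ΔS₁ = m₁c₁ ln(T_f/T₁) = 182.024 × ln(939.34/1100) = -28.74 J/K.
ΔS₂ = m₂c₂ ln(T_f/T₂) = 78.54 × ln(939.34/567) = 39.65 J/K.
ΔS_total = -28.74 + 39.65 = 10.9 J/K.

ΔS_total = 10.9 J/K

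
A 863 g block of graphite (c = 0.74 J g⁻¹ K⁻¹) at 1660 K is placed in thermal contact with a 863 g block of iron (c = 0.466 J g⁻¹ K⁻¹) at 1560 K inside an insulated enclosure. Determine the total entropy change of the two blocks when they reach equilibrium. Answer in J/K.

ΔS_total = 0.474 J/K

Energy balance: T_f = (m₁c₁T₁ + m₂c₂T₂)/(m₁c₁ + m₂c₂) = 1621.4 K.
ΔS₁ = m₁c₁ ln(T_f/T₁) = 638.62 × ln(1621.4/1660) = -15.041 J/K.
ΔS₂ = m₂c₂ ln(T_f/T₂) = 402.158 × ln(1621.4/1560) = 15.515 J/K.
ΔS_total = -15.041 + 15.515 = 0.474 J/K.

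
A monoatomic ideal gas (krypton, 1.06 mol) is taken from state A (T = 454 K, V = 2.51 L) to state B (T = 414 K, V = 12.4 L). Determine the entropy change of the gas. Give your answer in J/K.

Entropy is a state function: ΔS = nC_V ln(T₂/T₁) + nR ln(V₂/V₁), with C_V = 3R/2 = 12.47 J mol⁻¹ K⁻¹ for a monoatomic ideal gas.
ΔS = 1.06 × [12.47 × ln(414/454) + 8.314 × ln(12.4/2.51)] = 12.9 J/K.

ΔS = 12.9 J/K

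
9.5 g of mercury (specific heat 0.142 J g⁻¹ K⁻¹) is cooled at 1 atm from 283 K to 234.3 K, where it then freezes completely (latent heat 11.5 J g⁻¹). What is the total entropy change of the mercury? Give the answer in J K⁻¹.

Cooling step: ΔS₁ = m c ln(T_tr/T_i) = 9.5 × 0.142 × ln(234.3/283) = -0.2548 J/K.
Phase change: ΔS₂ = −mL/T_tr = −9.5 × 11.5 / 234.3 = -0.4663 J/K.
ΔS_total = (-0.2548) + (-0.4663) = -0.721 J/K.

ΔS = -0.721 J/K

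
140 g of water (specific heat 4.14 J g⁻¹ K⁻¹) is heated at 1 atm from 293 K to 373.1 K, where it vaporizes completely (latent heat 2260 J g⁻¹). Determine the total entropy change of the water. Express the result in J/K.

ΔS = 988 J/K

Warming step: ΔS₁ = m c ln(T_tr/T_i) = 140 × 4.14 × ln(373.1/293) = 140.1 J/K.
Phase change: ΔS₂ = +mL/T_tr = 140 × 2260 / 373.1 = 848 J/K.
ΔS_total = (140.1) + (848) = 988 J/K.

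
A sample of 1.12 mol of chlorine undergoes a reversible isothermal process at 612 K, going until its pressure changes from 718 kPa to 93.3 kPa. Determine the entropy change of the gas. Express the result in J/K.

ΔS_gas = 19 J/K

For an isothermal ideal gas ΔS_gas = nR ln(P₁/P₂) = 1.12 × 8.314 × ln(718/93.3) = 19 J/K.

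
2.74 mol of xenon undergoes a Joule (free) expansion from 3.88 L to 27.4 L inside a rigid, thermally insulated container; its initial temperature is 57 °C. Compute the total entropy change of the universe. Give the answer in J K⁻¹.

No heat is exchanged and no work is done, so the ideal-gas temperature stays constant.
Entropy is a state function; using a reversible isothermal path, ΔS_gas = nR ln(V₂/V₁) = 2.74 × 8.314 × ln(27.4/3.88) = 44.5 J/K.
The insulated surroundings exchange no heat, so ΔS_surr = 0 and ΔS_universe = ΔS_gas.

ΔS_universe = 44.5 J/K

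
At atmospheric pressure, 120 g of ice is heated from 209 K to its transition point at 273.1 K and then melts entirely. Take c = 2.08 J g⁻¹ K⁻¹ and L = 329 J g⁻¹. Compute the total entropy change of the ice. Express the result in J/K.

ΔS = 211 J/K

Warming step: ΔS₁ = m c ln(T_tr/T_i) = 120 × 2.08 × ln(273.1/209) = 66.77 J/K.
Phase change: ΔS₂ = +mL/T_tr = 120 × 329 / 273.1 = 144.6 J/K.
ΔS_total = (66.77) + (144.6) = 211 J/K.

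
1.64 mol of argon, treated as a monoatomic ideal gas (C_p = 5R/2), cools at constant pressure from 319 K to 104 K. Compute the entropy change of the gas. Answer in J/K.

ΔS = -38.2 J/K

At constant pressure, ΔS = nC_p ln(T₂/T₁) with C_p = 5R/2 = 20.79 J mol⁻¹ K⁻¹.
ΔS = 1.64 × 20.79 × ln(104/319) = -38.2 J/K.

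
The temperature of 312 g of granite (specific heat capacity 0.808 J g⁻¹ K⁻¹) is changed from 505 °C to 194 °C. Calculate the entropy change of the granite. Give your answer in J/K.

In kelvin: T₁ = 778.15 K, T₂ = 467.15 K. ΔS = ∫dQ_rev/T = m c ln(T₂/T₁) = 312 × 0.808 × ln(467.15/778.15) = -129 J/K.

ΔS = -129 J/K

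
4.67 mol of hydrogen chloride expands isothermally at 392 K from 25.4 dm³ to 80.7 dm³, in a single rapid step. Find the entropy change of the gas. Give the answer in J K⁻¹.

ΔS_gas = 44.9 J/K

Entropy is a state function, so ΔS_gas depends only on the end states.
For an isothermal ideal gas ΔS_gas = nR ln(V₂/V₁) = 4.67 × 8.314 × ln(80.7/25.4) = 44.9 J/K.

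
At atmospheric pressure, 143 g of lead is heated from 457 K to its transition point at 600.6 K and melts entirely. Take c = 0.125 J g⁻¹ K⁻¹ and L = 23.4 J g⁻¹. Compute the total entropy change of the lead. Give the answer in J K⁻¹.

ΔS = 10.5 J/K

Warming step: ΔS₁ = m c ln(T_tr/T_i) = 143 × 0.125 × ln(600.6/457) = 4.884 J/K.
Phase change: ΔS₂ = +mL/T_tr = 143 × 23.4 / 600.6 = 5.571 J/K.
ΔS_total = (4.884) + (5.571) = 10.5 J/K.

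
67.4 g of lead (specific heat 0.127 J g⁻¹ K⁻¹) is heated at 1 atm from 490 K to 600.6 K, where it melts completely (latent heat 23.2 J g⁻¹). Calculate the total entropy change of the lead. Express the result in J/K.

ΔS = 4.35 J/K

Warming step: ΔS₁ = m c ln(T_tr/T_i) = 67.4 × 0.127 × ln(600.6/490) = 1.742 J/K.
Phase change: ΔS₂ = +mL/T_tr = 67.4 × 23.2 / 600.6 = 2.604 J/K.
ΔS_total = (1.742) + (2.604) = 4.35 J/K.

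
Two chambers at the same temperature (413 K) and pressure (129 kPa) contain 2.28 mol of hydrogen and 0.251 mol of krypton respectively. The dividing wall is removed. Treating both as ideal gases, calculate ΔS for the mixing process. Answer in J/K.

Mole fractions: x_A = 2.28/2.53 = 0.901, x_B = 0.0992.
ΔS_mix = −R(n_A ln x_A + n_B ln x_B) = −8.314 × (2.28 ln 0.901 + 0.251 ln 0.0992) = 6.8 J/K.

ΔS_mix = 6.8 J/K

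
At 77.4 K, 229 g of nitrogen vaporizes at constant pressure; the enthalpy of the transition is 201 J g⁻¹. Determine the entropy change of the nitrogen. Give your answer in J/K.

Heat absorbed by the substance: Q = mL = 229 × 201 = 46029 J.
At constant T, ΔS = Q_rev/T = 46029 / 77.4 = 595 J/K.

ΔS = 595 J/K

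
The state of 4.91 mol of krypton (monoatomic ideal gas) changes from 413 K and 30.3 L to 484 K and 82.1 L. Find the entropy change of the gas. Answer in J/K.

Entropy is a state function: ΔS = nC_V ln(T₂/T₁) + nR ln(V₂/V₁), with C_V = 3R/2 = 12.47 J mol⁻¹ K⁻¹ for a monoatomic ideal gas.
ΔS = 4.91 × [12.47 × ln(484/413) + 8.314 × ln(82.1/30.3)] = 50.4 J/K.

ΔS = 50.4 J/K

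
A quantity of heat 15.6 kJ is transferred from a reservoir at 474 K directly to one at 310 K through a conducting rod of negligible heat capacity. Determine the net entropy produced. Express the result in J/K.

ΔS_hot = −Q/T_H = −15600/474 = -32.91 J/K and ΔS_cold = +Q/T_C = 15600/310 = 50.32 J/K.
ΔS_total = -32.91 + 50.32 = 17.4 J/K, positive as the second law requires.

ΔS_total = 17.4 J/K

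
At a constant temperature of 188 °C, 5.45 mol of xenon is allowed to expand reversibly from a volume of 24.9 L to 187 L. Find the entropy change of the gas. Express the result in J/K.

ΔS_gas = 91.4 J/K

For an isothermal ideal gas ΔS_gas = nR ln(V₂/V₁) = 5.45 × 8.314 × ln(187/24.9) = 91.4 J/K.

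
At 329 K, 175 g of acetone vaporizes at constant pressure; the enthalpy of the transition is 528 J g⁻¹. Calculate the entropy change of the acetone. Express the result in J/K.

Heat absorbed by the substance: Q = mL = 175 × 528 = 92400 J.
At constant T, ΔS = Q_rev/T = 92400 / 329 = 281 J/K.

ΔS = 281 J/K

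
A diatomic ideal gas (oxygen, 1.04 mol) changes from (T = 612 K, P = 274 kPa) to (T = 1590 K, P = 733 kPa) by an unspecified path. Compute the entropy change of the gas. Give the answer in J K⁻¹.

ΔS = nC_p ln(T₂/T₁) − nR ln(P₂/P₁), with C_p = 7R/2 = 29.1 J mol⁻¹ K⁻¹ for a diatomic ideal gas.
ΔS = 1.04 × [29.1 × ln(1590/612) − 8.314 × ln(733/274)] = 20.4 J/K.

ΔS = 20.4 J/K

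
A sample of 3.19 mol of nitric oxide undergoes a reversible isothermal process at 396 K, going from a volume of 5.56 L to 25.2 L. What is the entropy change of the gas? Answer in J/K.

ΔS_gas = 40.1 J/K

For an isothermal ideal gas ΔS_gas = nR ln(V₂/V₁) = 3.19 × 8.314 × ln(25.2/5.56) = 40.1 J/K.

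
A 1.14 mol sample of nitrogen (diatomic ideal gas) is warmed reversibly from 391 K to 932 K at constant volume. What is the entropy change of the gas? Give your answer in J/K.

ΔS = 20.6 J/K

At constant volume, ΔS = nC_V ln(T₂/T₁) with C_V = 5R/2 = 20.79 J mol⁻¹ K⁻¹.
ΔS = 1.14 × 20.79 × ln(932/391) = 20.6 J/K.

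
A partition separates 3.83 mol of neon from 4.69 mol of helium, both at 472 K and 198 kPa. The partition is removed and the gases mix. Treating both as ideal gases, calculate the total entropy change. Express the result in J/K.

Mole fractions: x_A = 3.83/8.52 = 0.45, x_B = 0.55.
ΔS_mix = −R(n_A ln x_A + n_B ln x_B) = −8.314 × (3.83 ln 0.45 + 4.69 ln 0.55) = 48.7 J/K.

ΔS_mix = 48.7 J/K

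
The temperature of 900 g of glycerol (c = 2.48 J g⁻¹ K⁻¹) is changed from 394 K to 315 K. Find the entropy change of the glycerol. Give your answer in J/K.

ΔS = ∫dQ_rev/T = m c ln(T₂/T₁) = 900 × 2.48 × ln(315/394) = -499 J/K.

ΔS = -499 J/K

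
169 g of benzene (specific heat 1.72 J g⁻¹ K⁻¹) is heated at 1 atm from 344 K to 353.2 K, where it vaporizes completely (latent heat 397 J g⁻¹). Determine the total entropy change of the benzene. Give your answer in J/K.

Warming step: ΔS₁ = m c ln(T_tr/T_i) = 169 × 1.72 × ln(353.2/344) = 7.672 J/K.
Phase change: ΔS₂ = +mL/T_tr = 169 × 397 / 353.2 = 190 J/K.
ΔS_total = (7.672) + (190) = 198 J/K.

ΔS = 198 J/K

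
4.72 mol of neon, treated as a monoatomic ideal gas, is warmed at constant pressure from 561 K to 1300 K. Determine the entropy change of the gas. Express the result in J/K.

At constant pressure, ΔS = nC_p ln(T₂/T₁) with C_p = 5R/2 = 20.79 J mol⁻¹ K⁻¹.
ΔS = 4.72 × 20.79 × ln(1300/561) = 82.4 J/K.

ΔS = 82.4 J/K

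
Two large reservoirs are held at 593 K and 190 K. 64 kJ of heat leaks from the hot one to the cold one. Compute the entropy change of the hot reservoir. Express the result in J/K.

The hot reservoir loses heat Q, so ΔS_hot = −Q/T_H = −64000/593 = -108 J/K.

ΔS_hot = -108 J/K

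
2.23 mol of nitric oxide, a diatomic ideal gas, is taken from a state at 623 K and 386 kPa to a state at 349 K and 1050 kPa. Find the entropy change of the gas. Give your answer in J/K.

ΔS = -56.2 J/K

ΔS = nC_p ln(T₂/T₁) − nR ln(P₂/P₁), with C_p = 7R/2 = 29.1 J mol⁻¹ K⁻¹ for a diatomic ideal gas.
ΔS = 2.23 × [29.1 × ln(349/623) − 8.314 × ln(1050/386)] = -56.2 J/K.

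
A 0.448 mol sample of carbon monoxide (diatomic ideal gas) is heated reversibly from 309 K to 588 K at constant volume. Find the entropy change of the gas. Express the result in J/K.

At constant volume, ΔS = nC_V ln(T₂/T₁) with C_V = 5R/2 = 20.79 J mol⁻¹ K⁻¹.
ΔS = 0.448 × 20.79 × ln(588/309) = 5.99 J/K.

ΔS = 5.99 J/K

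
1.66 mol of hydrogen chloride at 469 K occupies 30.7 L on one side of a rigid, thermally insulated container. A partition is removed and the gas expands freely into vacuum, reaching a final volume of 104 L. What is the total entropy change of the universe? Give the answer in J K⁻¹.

ΔS_universe = 16.8 J/K

No heat is exchanged and no work is done, so the ideal-gas temperature stays constant.
Entropy is a state function; using a reversible isothermal path, ΔS_gas = nR ln(V₂/V₁) = 1.66 × 8.314 × ln(104/30.7) = 16.8 J/K.
The insulated surroundings exchange no heat, so ΔS_surr = 0 and ΔS_universe = ΔS_gas.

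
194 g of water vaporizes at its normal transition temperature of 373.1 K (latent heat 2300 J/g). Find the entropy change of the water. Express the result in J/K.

Heat absorbed by the substance: Q = mL = 194 × 2300 = 446200 J.
At constant T, ΔS = Q_rev/T = 446200 / 373.1 = 1200 J/K.

ΔS = 1200 J/K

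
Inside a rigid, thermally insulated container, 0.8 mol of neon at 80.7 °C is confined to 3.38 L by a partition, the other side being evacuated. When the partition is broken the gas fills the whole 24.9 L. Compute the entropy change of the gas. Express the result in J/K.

ΔS_gas = 13.3 J/K

No heat is exchanged and no work is done, so the ideal-gas temperature stays constant.
Entropy is a state function; using a reversible isothermal path, ΔS_gas = nR ln(V₂/V₁) = 0.8 × 8.314 × ln(24.9/3.38) = 13.3 J/K.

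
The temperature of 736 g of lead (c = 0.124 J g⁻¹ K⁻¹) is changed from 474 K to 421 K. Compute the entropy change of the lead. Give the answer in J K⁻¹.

ΔS = -10.8 J/K

ΔS = ∫dQ_rev/T = m c ln(T₂/T₁) = 736 × 0.124 × ln(421/474) = -10.8 J/K.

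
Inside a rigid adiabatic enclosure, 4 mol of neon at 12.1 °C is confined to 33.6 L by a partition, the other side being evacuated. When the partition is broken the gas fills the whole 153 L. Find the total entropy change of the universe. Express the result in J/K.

ΔS_universe = 50.4 J/K

No heat is exchanged and no work is done, so the ideal-gas temperature stays constant.
Entropy is a state function; using a reversible isothermal path, ΔS_gas = nR ln(V₂/V₁) = 4 × 8.314 × ln(153/33.6) = 50.4 J/K.
The insulated surroundings exchange no heat, so ΔS_surr = 0 and ΔS_universe = ΔS_gas.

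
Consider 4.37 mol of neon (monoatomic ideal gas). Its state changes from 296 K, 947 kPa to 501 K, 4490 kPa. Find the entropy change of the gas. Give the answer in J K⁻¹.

ΔS = -8.74 J/K

ΔS = nC_p ln(T₂/T₁) − nR ln(P₂/P₁), with C_p = 5R/2 = 20.79 J mol⁻¹ K⁻¹ for a monoatomic ideal gas.
ΔS = 4.37 × [20.79 × ln(501/296) − 8.314 × ln(4490/947)] = -8.74 J/K.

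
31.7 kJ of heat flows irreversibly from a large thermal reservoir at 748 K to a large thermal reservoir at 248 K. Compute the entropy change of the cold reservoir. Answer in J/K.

The cold reservoir gains heat Q, so ΔS_cold = +Q/T_C = 31700/248 = 128 J/K.

ΔS_cold = 128 J/K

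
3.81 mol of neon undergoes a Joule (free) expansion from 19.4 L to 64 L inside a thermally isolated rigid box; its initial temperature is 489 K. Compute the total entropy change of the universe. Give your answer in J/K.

ΔS_universe = 37.8 J/K

No heat is exchanged and no work is done, so the ideal-gas temperature stays constant.
Entropy is a state function; using a reversible isothermal path, ΔS_gas = nR ln(V₂/V₁) = 3.81 × 8.314 × ln(64/19.4) = 37.8 J/K.
The insulated surroundings exchange no heat, so ΔS_surr = 0 and ΔS_universe = ΔS_gas.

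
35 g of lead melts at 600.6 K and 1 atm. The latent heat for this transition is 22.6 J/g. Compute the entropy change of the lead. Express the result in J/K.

Heat absorbed by the substance: Q = mL = 35 × 22.6 = 791 J.
At constant T, ΔS = Q_rev/T = 791 / 600.6 = 1.32 J/K.

ΔS = 1.32 J/K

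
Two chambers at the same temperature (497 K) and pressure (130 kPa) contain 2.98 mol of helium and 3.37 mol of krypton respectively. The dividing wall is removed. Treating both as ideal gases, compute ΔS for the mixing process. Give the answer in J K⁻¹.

Mole fractions: x_A = 2.98/6.35 = 0.469, x_B = 0.531.
ΔS_mix = −R(n_A ln x_A + n_B ln x_B) = −8.314 × (2.98 ln 0.469 + 3.37 ln 0.531) = 36.5 J/K.

ΔS_mix = 36.5 J/K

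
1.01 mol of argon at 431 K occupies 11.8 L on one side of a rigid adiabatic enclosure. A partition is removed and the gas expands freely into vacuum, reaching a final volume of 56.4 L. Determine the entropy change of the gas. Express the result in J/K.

For an ideal gas in free expansion Q = 0 and W = 0, so T is unchanged.
Entropy is a state function; using a reversible isothermal path, ΔS_gas = nR ln(V₂/V₁) = 1.01 × 8.314 × ln(56.4/11.8) = 13.1 J/K.

ΔS_gas = 13.1 J/K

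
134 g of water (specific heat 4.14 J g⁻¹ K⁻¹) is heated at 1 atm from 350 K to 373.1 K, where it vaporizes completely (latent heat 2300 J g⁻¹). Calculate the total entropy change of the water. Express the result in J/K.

Warming step: ΔS₁ = m c ln(T_tr/T_i) = 134 × 4.14 × ln(373.1/350) = 35.46 J/K.
Phase change: ΔS₂ = +mL/T_tr = 134 × 2300 / 373.1 = 826.1 J/K.
ΔS_total = (35.46) + (826.1) = 862 J/K.

ΔS = 862 J/K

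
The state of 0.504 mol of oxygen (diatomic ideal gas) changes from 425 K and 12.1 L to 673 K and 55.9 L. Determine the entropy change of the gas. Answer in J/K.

Entropy is a state function: ΔS = nC_V ln(T₂/T₁) + nR ln(V₂/V₁), with C_V = 5R/2 = 20.79 J mol⁻¹ K⁻¹ for a diatomic ideal gas.
ΔS = 0.504 × [20.79 × ln(673/425) + 8.314 × ln(55.9/12.1)] = 11.2 J/K.

ΔS = 11.2 J/K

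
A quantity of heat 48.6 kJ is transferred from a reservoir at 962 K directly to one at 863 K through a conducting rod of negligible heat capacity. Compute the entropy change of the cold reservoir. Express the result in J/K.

The cold reservoir gains heat Q, so ΔS_cold = +Q/T_C = 48600/863 = 56.3 J/K.

ΔS_cold = 56.3 J/K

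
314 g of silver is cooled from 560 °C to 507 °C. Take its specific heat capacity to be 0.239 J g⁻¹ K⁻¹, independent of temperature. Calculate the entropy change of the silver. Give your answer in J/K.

ΔS = -4.93 J/K

In kelvin: T₁ = 833.15 K, T₂ = 780.15 K. ΔS = ∫dQ_rev/T = m c ln(T₂/T₁) = 314 × 0.239 × ln(780.15/833.15) = -4.93 J/K.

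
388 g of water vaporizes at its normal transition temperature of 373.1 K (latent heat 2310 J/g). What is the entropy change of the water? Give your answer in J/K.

Heat absorbed by the substance: Q = mL = 388 × 2310 = 896280 J.
At constant T, ΔS = Q_rev/T = 896280 / 373.1 = 2400 J/K.

ΔS = 2400 J/K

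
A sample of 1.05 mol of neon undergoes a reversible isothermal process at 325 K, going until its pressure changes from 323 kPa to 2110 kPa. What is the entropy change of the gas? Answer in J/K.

ΔS_gas = -16.4 J/K

For an isothermal ideal gas ΔS_gas = nR ln(P₁/P₂) = 1.05 × 8.314 × ln(323/2110) = -16.4 J/K.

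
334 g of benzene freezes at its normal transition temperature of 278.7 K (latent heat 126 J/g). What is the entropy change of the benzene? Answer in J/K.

ΔS = -151 J/K

Heat released by the substance: Q = −mL = −334 × 126 = −42084 J.
At constant T, ΔS = Q_rev/T = −42084 / 278.7 = -151 J/K.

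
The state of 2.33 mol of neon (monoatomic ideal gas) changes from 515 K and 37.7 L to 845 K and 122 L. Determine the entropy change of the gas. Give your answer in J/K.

ΔS = 37.1 J/K

Entropy is a state function: ΔS = nC_V ln(T₂/T₁) + nR ln(V₂/V₁), with C_V = 3R/2 = 12.47 J mol⁻¹ K⁻¹ for a monoatomic ideal gas.
ΔS = 2.33 × [12.47 × ln(845/515) + 8.314 × ln(122/37.7)] = 37.1 J/K.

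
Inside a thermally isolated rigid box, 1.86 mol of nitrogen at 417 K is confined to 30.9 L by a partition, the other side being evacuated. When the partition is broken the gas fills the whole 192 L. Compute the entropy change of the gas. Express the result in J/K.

No heat is exchanged and no work is done, so the ideal-gas temperature stays constant.
Entropy is a state function; using a reversible isothermal path, ΔS_gas = nR ln(V₂/V₁) = 1.86 × 8.314 × ln(192/30.9) = 28.2 J/K.

ΔS_gas = 28.2 J/K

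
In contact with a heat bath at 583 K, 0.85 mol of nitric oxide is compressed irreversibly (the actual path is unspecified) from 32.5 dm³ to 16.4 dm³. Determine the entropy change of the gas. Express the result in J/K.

Entropy is a state function, so ΔS_gas depends only on the end states.
For an isothermal ideal gas ΔS_gas = nR ln(V₂/V₁) = 0.85 × 8.314 × ln(16.4/32.5) = -4.83 J/K.

ΔS_gas = -4.83 J/K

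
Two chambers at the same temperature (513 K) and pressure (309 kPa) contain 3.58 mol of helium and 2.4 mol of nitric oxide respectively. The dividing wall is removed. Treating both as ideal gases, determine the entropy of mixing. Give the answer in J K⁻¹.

Mole fractions: x_A = 3.58/5.98 = 0.599, x_B = 0.401.
ΔS_mix = −R(n_A ln x_A + n_B ln x_B) = −8.314 × (3.58 ln 0.599 + 2.4 ln 0.401) = 33.5 J/K.

ΔS_mix = 33.5 J/K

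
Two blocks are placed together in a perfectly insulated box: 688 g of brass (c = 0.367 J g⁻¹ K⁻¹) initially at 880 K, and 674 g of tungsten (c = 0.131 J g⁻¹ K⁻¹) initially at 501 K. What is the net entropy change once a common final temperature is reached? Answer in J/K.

Energy balance: T_f = (m₁c₁T₁ + m₂c₂T₂)/(m₁c₁ + m₂c₂) = 781.81 K.
ΔS₁ = m₁c₁ ln(T_f/T₁) = 252.496 × ln(781.81/880) = -29.87 J/K.
ΔS₂ = m₂c₂ ln(T_f/T₂) = 88.294 × ln(781.81/501) = 39.29 J/K.
ΔS_total = -29.87 + 39.29 = 9.42 J/K.

ΔS_total = 9.42 J/K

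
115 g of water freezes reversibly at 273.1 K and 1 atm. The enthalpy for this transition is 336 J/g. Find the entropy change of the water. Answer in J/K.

Heat released by the substance: Q = −mL = −115 × 336 = −38640 J.
At constant T, ΔS = Q_rev/T = −38640 / 273.1 = -141 J/K.

ΔS = -141 J/K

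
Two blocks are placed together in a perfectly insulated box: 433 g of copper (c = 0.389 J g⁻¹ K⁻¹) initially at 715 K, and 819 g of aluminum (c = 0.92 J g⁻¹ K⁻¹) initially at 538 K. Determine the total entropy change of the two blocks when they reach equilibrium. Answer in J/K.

ΔS_total = 5.91 J/K

Energy balance: T_f = (m₁c₁T₁ + m₂c₂T₂)/(m₁c₁ + m₂c₂) = 570.34 K.
ΔS₁ = m₁c₁ ln(T_f/T₁) = 168.437 × ln(570.34/715) = -38.076 J/K.
ΔS₂ = m₂c₂ ln(T_f/T₂) = 753.48 × ln(570.34/538) = 43.982 J/K.
ΔS_total = -38.076 + 43.982 = 5.91 J/K.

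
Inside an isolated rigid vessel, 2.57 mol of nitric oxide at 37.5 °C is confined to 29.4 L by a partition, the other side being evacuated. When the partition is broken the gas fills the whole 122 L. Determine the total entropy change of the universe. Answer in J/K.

ΔS_universe = 30.4 J/K

No heat is exchanged and no work is done, so the ideal-gas temperature stays constant.
Entropy is a state function; using a reversible isothermal path, ΔS_gas = nR ln(V₂/V₁) = 2.57 × 8.314 × ln(122/29.4) = 30.4 J/K.
The insulated surroundings exchange no heat, so ΔS_surr = 0 and ΔS_universe = ΔS_gas.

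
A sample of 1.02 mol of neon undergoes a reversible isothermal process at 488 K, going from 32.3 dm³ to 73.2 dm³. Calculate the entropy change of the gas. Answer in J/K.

For an isothermal ideal gas ΔS_gas = nR ln(V₂/V₁) = 1.02 × 8.314 × ln(73.2/32.3) = 6.94 J/K.

ΔS_gas = 6.94 J/K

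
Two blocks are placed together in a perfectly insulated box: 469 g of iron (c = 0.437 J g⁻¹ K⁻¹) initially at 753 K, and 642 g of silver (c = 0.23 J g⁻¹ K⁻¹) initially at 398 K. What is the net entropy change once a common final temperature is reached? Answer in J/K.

ΔS_total = 16.6 J/K

Energy balance: T_f = (m₁c₁T₁ + m₂c₂T₂)/(m₁c₁ + m₂c₂) = 604.34 K.
ΔS₁ = m₁c₁ ln(T_f/T₁) = 204.953 × ln(604.34/753) = -45.07 J/K.
ΔS₂ = m₂c₂ ln(T_f/T₂) = 147.66 × ln(604.34/398) = 61.68 J/K.
ΔS_total = -45.07 + 61.68 = 16.6 J/K.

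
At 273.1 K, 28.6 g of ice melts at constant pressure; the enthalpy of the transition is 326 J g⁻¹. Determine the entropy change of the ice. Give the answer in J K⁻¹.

ΔS = 34.1 J/K

Heat absorbed by the substance: Q = mL = 28.6 × 326 = 9323.6 J.
At constant T, ΔS = Q_rev/T = 9323.6 / 273.1 = 34.1 J/K.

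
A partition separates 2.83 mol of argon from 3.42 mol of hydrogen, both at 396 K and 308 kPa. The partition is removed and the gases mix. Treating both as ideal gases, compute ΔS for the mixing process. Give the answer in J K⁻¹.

ΔS_mix = 35.8 J/K

Mole fractions: x_A = 2.83/6.25 = 0.453, x_B = 0.547.
ΔS_mix = −R(n_A ln x_A + n_B ln x_B) = −8.314 × (2.83 ln 0.453 + 3.42 ln 0.547) = 35.8 J/K.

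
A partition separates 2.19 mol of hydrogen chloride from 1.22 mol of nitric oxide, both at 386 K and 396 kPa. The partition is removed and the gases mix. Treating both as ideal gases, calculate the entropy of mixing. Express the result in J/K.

ΔS_mix = 18.5 J/K

Mole fractions: x_A = 2.19/3.41 = 0.642, x_B = 0.358.
ΔS_mix = −R(n_A ln x_A + n_B ln x_B) = −8.314 × (2.19 ln 0.642 + 1.22 ln 0.358) = 18.5 J/K.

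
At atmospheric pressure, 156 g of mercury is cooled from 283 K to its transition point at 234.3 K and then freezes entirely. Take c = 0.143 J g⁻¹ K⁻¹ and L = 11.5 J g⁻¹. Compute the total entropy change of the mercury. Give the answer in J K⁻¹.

Cooling step: ΔS₁ = m c ln(T_tr/T_i) = 156 × 0.143 × ln(234.3/283) = -4.213 J/K.
Phase change: ΔS₂ = −mL/T_tr = −156 × 11.5 / 234.3 = -7.657 J/K.
ΔS_total = (-4.213) + (-7.657) = -11.9 J/K.

ΔS = -11.9 J/K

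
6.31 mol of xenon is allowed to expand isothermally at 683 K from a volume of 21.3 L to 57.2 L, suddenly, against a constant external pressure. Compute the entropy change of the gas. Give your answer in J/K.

Entropy is a state function, so ΔS_gas depends only on the end states.
For an isothermal ideal gas ΔS_gas = nR ln(V₂/V₁) = 6.31 × 8.314 × ln(57.2/21.3) = 51.8 J/K.

ΔS_gas = 51.8 J/K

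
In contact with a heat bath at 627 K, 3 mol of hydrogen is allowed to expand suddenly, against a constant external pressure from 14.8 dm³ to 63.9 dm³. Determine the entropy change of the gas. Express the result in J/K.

ΔS_gas = 36.5 J/K

Entropy is a state function, so ΔS_gas depends only on the end states.
For an isothermal ideal gas ΔS_gas = nR ln(V₂/V₁) = 3 × 8.314 × ln(63.9/14.8) = 36.5 J/K.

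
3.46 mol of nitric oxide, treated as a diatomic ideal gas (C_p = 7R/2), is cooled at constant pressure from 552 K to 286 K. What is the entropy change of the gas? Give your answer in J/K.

At constant pressure, ΔS = nC_p ln(T₂/T₁) with C_p = 7R/2 = 29.1 J mol⁻¹ K⁻¹.
ΔS = 3.46 × 29.1 × ln(286/552) = -66.2 J/K.

ΔS = -66.2 J/K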